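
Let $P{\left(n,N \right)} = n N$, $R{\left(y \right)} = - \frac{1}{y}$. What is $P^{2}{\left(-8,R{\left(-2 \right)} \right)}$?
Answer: $16$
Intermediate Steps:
$P{\left(n,N \right)} = N n$
$P^{2}{\left(-8,R{\left(-2 \right)} \right)} = \left(- \frac{1}{-2} \left(-8\right)\right)^{2} = \left(\left(-1\right) \left(- \frac{1}{2}\right) \left(-8\right)\right)^{2} = \left(\frac{1}{2} \left(-8\right)\right)^{2} = \left(-4\right)^{2} = 16$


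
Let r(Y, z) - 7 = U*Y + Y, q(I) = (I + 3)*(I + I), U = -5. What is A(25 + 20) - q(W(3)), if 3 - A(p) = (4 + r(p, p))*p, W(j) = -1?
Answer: 7612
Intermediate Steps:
q(I) = 2*I*(3 + I) (q(I) = (3 + I)*(2*I) = 2*I*(3 + I))
r(Y, z) = 7 - 4*Y (r(Y, z) = 7 + (-5*Y + Y) = 7 - 4*Y)
A(p) = 3 - p*(11 - 4*p) (A(p) = 3 - (4 + (7 - 4*p))*p = 3 - (11 - 4*p)*p = 3 - p*(11 - 4*p))
A(25 + 20) - q(W(3)) = (3 - 11*(25 + 20) + 4*(25 + 20)**2) - 2*(-1)*(3 - 1) = (3 - 11*45 + 4*45**2) - 2*(-1)*2 = (3 - 495 + 4*2025) - 1*(-4) = (3 - 495 + 8100) + 4 = 7608 + 4 = 7612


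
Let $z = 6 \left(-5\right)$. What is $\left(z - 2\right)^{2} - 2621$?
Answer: $-1597$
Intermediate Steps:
$z = -30$
$\left(z - 2\right)^{2} - 2621 = \left(-30 - 2\right)^{2} - 2621 = \left(-32\right)^{2} - 2621 = 1024 - 2621 = -1597$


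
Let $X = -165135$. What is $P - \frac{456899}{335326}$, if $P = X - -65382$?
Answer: $- \frac{33450231377}{335326} \approx -99754.0$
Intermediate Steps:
$P = -99753$ ($P = -165135 - -65382 = -165135 + 65382 = -99753$)
$P - \frac{456899}{335326} = -99753 - \frac{456899}{335326} = - \frac{33450231377}{335326}$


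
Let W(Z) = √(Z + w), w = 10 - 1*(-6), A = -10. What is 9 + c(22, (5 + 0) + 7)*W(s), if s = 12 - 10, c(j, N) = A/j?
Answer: 9 - 15*√2/11 ≈ 7.0715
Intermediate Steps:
c(j, N) = -10/j
s = 2
w = 16 (w = 10 + 6 = 16)
W(Z) = √(16 + Z) (W(Z) = √(Z + 16) = √(16 + Z))
9 + c(22, (5 + 0) + 7)*W(s) = 9 + (-10/22)*√(16 + 2) = 9 + (-10*1/22)*√18 = 9 - 15*√2/11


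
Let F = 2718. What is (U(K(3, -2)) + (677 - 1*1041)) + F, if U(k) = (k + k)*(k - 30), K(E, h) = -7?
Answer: 2872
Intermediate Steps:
U(k) = 2*k*(-30 + k) (U(k) = (2*k)*(-30 + k) = 2*k*(-30 + k))
(U(K(3, -2)) + (677 - 1*1041)) + F = (2*(-7)*(-30 - 7) + (677 - 1*1041)) + 2718 = (2*(-7)*(-37) + (677 - 1041)) + 2718 = (518 - 364) + 2718 = 154 + 2718 = 2872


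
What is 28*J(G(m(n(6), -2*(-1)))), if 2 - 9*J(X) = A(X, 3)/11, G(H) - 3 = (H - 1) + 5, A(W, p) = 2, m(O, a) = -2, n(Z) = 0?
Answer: 560/99 ≈ 5.6566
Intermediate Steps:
G(H) = 7 + H (G(H) = 3 + ((H - 1) + 5) = 3 + ((-1 + H) + 5) = 3 + (4 + H) = 7 + H)
J(X) = 20/99 (J(X) = 2/9 - 2/(9*11) = 2/9 - ⅑*2/11 = 2/9 - 2/99 = 20/99)
28*J(G(m(n(6), -2*(-1)))) = 28*(20/99) = 560/99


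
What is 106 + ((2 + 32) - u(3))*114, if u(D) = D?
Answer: 3640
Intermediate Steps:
106 + ((2 + 32) - u(3))*114 = 106 + ((2 + 32) - 1*3)*114 = 106 + (34 - 3)*114 = 106 + 31*114 = 106 + 3534 = 3640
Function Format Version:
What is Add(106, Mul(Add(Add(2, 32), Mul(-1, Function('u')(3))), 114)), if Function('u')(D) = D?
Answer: 3640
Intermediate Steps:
Add(106, Mul(Add(Add(2, 32), Mul(-1, Function('u')(3))), 114)) = Add(106, Mul(Add(Add(2, 32), Mul(-1, 3)), 114)) = Add(106, Mul(Add(34, -3), 114)) = Add(106, Mul(31, 114)) = Add(106, 3534) = 3640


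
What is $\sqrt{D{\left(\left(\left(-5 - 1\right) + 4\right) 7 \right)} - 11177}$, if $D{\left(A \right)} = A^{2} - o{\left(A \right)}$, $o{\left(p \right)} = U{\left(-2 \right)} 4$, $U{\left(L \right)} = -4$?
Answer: $i \sqrt{10965} \approx 104.71 i$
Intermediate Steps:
$o{\left(p \right)} = -16$ ($o{\left(p \right)} = \left(-4\right) 4 = -16$)
$D{\left(A \right)} = 16 + A^{2}$ ($D{\left(A \right)} = A^{2} - -16 = A^{2} + 16 = 16 + A^{2}$)
$\sqrt{D{\left(\left(\left(-5 - 1\right) + 4\right) 7 \right)} - 11177} = \sqrt{\left(16 + \left(\left(\left(-5 - 1\right) + 4\right) 7\right)^{2}\right) - 11177} = \sqrt{\left(16 + \left(\left(-6 + 4\right) 7\right)^{2}\right) - 11177} = \sqrt{\left(16 + \left(\left(-2\right) 7\right)^{2}\right) - 11177} = \sqrt{\left(16 + \left(-14\right)^{2}\right) - 11177} = \sqrt{\left(16 + 196\right) - 11177} = \sqrt{212 - 11177} = \sqrt{-10965} = i \sqrt{10965}$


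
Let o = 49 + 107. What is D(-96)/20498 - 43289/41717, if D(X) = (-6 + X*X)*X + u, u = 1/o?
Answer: -453262084495/10261380792 ≈ -44.172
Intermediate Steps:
o = 156
u = 1/156 ≈ 0.0064103
D(X) = 1/156 + X*(-6 + X²) (D(X) = (-6 + X*X)*X + 1/156 = (-6 + X²)*X + 1/156 = X*(-6 + X²) + 1/156 = 1/156 + X*(-6 + X²))
D(-96)/20498 - 43289/41717 = (1/156 + (-96)³ - 6*(-96))/20498 - 43289/41717 = (1/156 - 884736 + 576)*(1/20498) - 43289*1/41717 = -137928959/156*1/20498 - 43289/41717 = -137928959/3197688 - 43289/41717 = -453262084495/10261380792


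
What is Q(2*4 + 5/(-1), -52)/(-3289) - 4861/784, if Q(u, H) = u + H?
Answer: -15949413/2578576 ≈ -6.1854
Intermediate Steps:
Q(u, H) = H + u
Q(2*4 + 5/(-1), -52)/(-3289) - 4861/784 = (-52 + (2*4 + 5/(-1)))/(-3289) - 4861/784 = (-52 + (8 + 5*(-1)))*(-1/3289) - 4861*1/784 = (-52 + (8 - 5))*(-1/3289) - 4861/784 = (-52 + 3)*(-1/3289) - 4861/784 = -49*(-1/3289) - 4861/784 = 49/3289 - 4861/784 = -15949413/2578576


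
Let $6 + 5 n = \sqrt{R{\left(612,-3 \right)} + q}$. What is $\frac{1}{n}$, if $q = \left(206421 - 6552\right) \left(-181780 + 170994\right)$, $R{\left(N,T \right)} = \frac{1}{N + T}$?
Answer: $- \frac{18270}{1312874325629} - \frac{5 i \sqrt{799540450956345}}{1312874325629} \approx -1.3916 \cdot 10^{-8} - 0.00010769 i$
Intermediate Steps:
$q = -2155787034$ ($q = 199869 \left(-10786\right) = -2155787034$)
$n = - \frac{6}{5} + \frac{i \sqrt{799540450956345}}{3045}$ ($n = - \frac{6}{5} + \frac{\sqrt{\frac{1}{612 - 3} - 2155787034}}{5} = - \frac{6}{5} + \frac{\sqrt{\frac{1}{609} - 2155787034}}{5} = - \frac{6}{5} + \frac{\sqrt{- \frac{1312874303705}{609}}}{5} = - \frac{6}{5} + \frac{\frac{1}{609} i \sqrt{799540450956345}}{5} = - \frac{6}{5} + \frac{i \sqrt{799540450956345}}{3045} \approx -1.2 + 9286.1 i$)
$\frac{1}{n} = \frac{1}{- \frac{6}{5} + \frac{i \sqrt{799540450956345}}{3045}}$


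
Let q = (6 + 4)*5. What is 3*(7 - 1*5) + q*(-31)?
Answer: -1544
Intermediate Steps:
q = 50 (q = 10*5 = 50)
3*(7 - 1*5) + q*(-31) = 3*(7 - 1*5) + 50*(-31) = 3*(7 - 5) - 1550 = 3*2 - 1550 = 6 - 1550 = -1544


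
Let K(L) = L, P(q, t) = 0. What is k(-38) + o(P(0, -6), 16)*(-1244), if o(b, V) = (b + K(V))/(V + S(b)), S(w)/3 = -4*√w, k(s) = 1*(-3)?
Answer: -1247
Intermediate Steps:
k(s) = -3
S(w) = -12*√w (S(w) = 3*(-4*√w) = -12*√w)
o(b, V) = (V + b)/(V - 12*√b) (o(b, V) = (b + V)/(V - 12*√b) = (V + b)/(V - 12*√b))
k(-38) + o(P(0, -6), 16)*(-1244) = -3 + ((16 + 0)/(16 - 12*√0))*(-1244) = -3 + (16/(16 - 12*0))*(-1244) = -3 + (16/(16 + 0))*(-1244) = -3 + (16/16)*(-1244) = -3 + ((1/16)*16)*(-1244) = -3 + 1*(-1244) = -3 - 1244 = -1247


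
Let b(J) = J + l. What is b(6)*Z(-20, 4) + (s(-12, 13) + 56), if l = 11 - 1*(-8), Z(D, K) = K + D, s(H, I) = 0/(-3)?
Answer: -344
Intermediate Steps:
s(H, I) = 0 (s(H, I) = 0*(-⅓) = 0)
Z(D, K) = D + K
l = 19 (l = 11 + 8 = 19)
b(J) = 19 + J (b(J) = J + 19 = 19 + J)
b(6)*Z(-20, 4) + (s(-12, 13) + 56) = (19 + 6)*(-20 + 4) + (0 + 56) = 25*(-16) + 56 = -400 + 56 = -344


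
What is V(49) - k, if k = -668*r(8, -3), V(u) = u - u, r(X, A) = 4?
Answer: 2672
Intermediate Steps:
V(u) = 0
k = -2672 (k = -668*4 = -2672)
V(49) - k = 0 - 1*(-2672) = 0 + 2672 = 2672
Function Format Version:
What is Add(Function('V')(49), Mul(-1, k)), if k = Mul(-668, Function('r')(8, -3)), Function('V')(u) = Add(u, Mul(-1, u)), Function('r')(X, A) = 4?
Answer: 2672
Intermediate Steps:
Function('V')(u) = 0
k = -2672 (k = Mul(-668, 4) = -2672)
Add(Function('V')(49), Mul(-1, k)) = Add(0, Mul(-1, -2672)) = Add(0, 2672) = 2672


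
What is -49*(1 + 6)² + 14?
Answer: -2387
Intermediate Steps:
-49*(1 + 6)² + 14 = -49*7² + 14 = -49*49 + 14 = -2401 + 14 = -2387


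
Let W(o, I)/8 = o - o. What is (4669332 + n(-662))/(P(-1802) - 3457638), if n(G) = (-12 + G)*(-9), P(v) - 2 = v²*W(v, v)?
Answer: -25689/18998 ≈ -1.3522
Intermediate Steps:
W(o, I) = 0 (W(o, I) = 8*(o - o) = 8*0 = 0)
P(v) = 2 (P(v) = 2 + v²*0 = 2 + 0 = 2)
n(G) = 108 - 9*G
(4669332 + n(-662))/(P(-1802) - 3457638) = (4669332 + (108 - 9*(-662)))/(2 - 3457638) = (4669332 + (108 + 5958))/(-3457636) = (4669332 + 6066)*(-1/3457636) = 4675398*(-1/3457636) = -25689/18998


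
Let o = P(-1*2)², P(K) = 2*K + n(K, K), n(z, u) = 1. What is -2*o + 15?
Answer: -3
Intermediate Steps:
P(K) = 1 + 2*K (P(K) = 2*K + 1 = 1 + 2*K)
o = 9 (o = (1 + 2*(-1*2))² = (1 + 2*(-2))² = (1 - 4)² = (-3)² = 9)
-2*o + 15 = -2*9 + 15 = -18 + 15 = -3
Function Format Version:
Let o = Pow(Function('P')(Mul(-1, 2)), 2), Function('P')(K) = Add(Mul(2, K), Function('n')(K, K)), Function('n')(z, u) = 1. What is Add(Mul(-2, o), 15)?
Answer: -3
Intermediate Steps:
Function('P')(K) = Add(1, Mul(2, K)) (Function('P')(K) = Add(Mul(2, K), 1) = Add(1, Mul(2, K)))
o = 9 (o = Pow(Add(1, Mul(2, Mul(-1, 2))), 2) = Pow(Add(1, Mul(2, -2)), 2) = Pow(Add(1, -4), 2) = Pow(-3, 2) = 9)
Add(Mul(-2, o), 15) = Add(Mul(-2, 9), 15) = Add(-18, 15) = -3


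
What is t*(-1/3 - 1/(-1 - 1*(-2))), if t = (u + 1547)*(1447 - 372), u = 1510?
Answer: -4381700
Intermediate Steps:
t = 3286275 (t = (1510 + 1547)*(1447 - 372) = 3057*1075 = 3286275)
t*(-1/3 - 1/(-1 - 1*(-2))) = 3286275*(-1/3 - 1/(-1 - 1*(-2))) = 3286275*(-1*⅓ - 1/(-1 + 2)) = 3286275*(-⅓ - 1/1) = 3286275*(-⅓ - 1*1) = 3286275*(-⅓ - 1) = 3286275*(-4/3) = -4381700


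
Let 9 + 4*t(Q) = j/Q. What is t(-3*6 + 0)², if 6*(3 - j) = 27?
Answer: 11449/2304 ≈ 4.9692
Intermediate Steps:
j = -3/2 (j = 3 - ⅙*27 = 3 - 9/2 = -3/2 ≈ -1.5000)
t(Q) = -9/4 - 3/(8*Q) (t(Q) = -9/4 + (-3/(2*Q))/4 = -9/4 - 3/(8*Q))
t(-3*6 + 0)² = (3*(-1 - 6*(-3*6 + 0))/(8*(-3*6 + 0)))² = (3*(-1 - 6*(-18 + 0))/(8*(-18 + 0)))² = ((3/8)*(-1 - 6*(-18))/(-18))² = ((3/8)*(-1/18)*(-1 + 108))² = ((3/8)*(-1/18)*107)² = (-107/48)² = 11449/2304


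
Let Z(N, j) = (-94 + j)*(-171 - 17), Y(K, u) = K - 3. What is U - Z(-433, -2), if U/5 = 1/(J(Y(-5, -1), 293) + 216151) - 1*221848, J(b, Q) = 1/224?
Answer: -10916166621496/9683565 ≈ -1.1273e+6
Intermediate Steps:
Y(K, u) = -3 + K
J(b, Q) = 1/224
Z(N, j) = 17672 - 188*j (Z(N, j) = (-94 + j)*(-188) = 17672 - 188*j)
U = -10741397640376/9683565 (U = 5*(1/(1/224 + 216151) - 1*221848) = 5*(1/(48417825/224) - 221848) = 5*(224/48417825 - 221848) = 5*(-10741397640376/48417825) = -10741397640376/9683565 ≈ -1.1092e+6)
U - Z(-433, -2) = -10741397640376/9683565 - (17672 - 188*(-2)) = -10741397640376/9683565 - (17672 + 376) = -10741397640376/9683565 - 1*18048 = -10741397640376/9683565 - 18048 = -10916166621496/9683565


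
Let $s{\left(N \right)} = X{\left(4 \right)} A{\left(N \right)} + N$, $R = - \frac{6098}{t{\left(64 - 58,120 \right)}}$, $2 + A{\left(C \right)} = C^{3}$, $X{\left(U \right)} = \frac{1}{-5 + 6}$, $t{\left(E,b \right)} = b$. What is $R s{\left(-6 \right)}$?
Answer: $\frac{170744}{15} \approx 11383.0$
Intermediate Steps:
$X{\left(U \right)} = 1$ ($X{\left(U \right)} = 1^{-1} = 1$)
$A{\left(C \right)} = -2 + C^{3}$
$R = - \frac{3049}{60}$ ($R = - \frac{6098}{120} = \left(-6098\right) \frac{1}{120} = - \frac{3049}{60} \approx -50.817$)
$s{\left(N \right)} = -2 + N + N^{3}$ ($s{\left(N \right)} = 1 \left(-2 + N^{3}\right) + N = \left(-2 + N^{3}\right) + N = -2 + N + N^{3}$)
$R s{\left(-6 \right)} = - \frac{3049 \left(-2 - 6 + \left(-6\right)^{3}\right)}{60} = - \frac{3049 \left(-2 - 6 - 216\right)}{60} = \left(- \frac{3049}{60}\right) \left(-224\right) = \frac{170744}{15}$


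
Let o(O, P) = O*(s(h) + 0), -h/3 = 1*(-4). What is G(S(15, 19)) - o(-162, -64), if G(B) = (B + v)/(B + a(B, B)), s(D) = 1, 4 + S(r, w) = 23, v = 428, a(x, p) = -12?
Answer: 1581/7 ≈ 225.86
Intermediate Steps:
h = 12 (h = -3*(-4) = 12)
S(r, w) = 19 (S(r, w) = -4 + 23 = 19)
G(B) = (428 + B)/(-12 + B) (G(B) = (B + 428)/(B - 12) = (428 + B)/(-12 + B))
o(O, P) = O (o(O, P) = O*(1 + 0) = O*1 = O)
G(S(15, 19)) - o(-162, -64) = (428 + 19)/(-12 + 19) - 1*(-162) = 447/7 + 162 = 1581/7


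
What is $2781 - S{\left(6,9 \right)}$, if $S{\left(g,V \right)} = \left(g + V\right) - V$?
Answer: $2775$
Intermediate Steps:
$S{\left(g,V \right)} = g$ ($S{\left(g,V \right)} = \left(V + g\right) - V = g$)
$2781 - S{\left(6,9 \right)} = 2781 - 6 = 2775$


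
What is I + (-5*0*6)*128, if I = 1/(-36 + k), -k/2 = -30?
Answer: 1/24 ≈ 0.041667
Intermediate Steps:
k = 60 (k = -2*(-30) = 60)
I = 1/24 (I = 1/(-36 + 60) = 1/24 ≈ 0.041667)
I + (-5*0*6)*128 = 1/24 + (-5*0*6)*128 = 1/24 + (0*6)*128 = 1/24 + 0*128 = 1/24 + 0 = 1/24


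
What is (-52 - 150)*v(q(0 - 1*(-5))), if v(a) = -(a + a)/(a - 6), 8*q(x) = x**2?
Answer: -10100/23 ≈ -439.13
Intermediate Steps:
q(x) = x**2/8
v(a) = -2*a/(-6 + a)
(-52 - 150)*v(q(0 - 1*(-5))) = (-52 - 150)*(-2*(0 - 1*(-5))**2/8/(-6 + (0 - 1*(-5))**2/8)) = -(-404)*(0 + 5)**2/8/(-6 + (0 + 5)**2/8) = -(-404)*(1/8)*5**2/(-6 + (1/8)*5**2) = -(-404)*(1/8)*25/(-6 + (1/8)*25) = -(-404)*25/(8*(-6 + 25/8)) = -(-404)*25/(8*(-23/8)) = -(-404)*25*(-8)/(8*23) = -202*50/23 = -10100/23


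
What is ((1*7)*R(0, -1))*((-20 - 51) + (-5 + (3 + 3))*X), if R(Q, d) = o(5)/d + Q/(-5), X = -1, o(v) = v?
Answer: 2520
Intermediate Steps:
R(Q, d) = 5/d - Q/5 (R(Q, d) = 5/d + Q/(-5) = 5/d + Q*(-⅕) = 5/d - Q/5)
((1*7)*R(0, -1))*((-20 - 51) + (-5 + (3 + 3))*X) = ((1*7)*(5/(-1) - ⅕*0))*((-20 - 51) + (-5 + (3 + 3))*(-1)) = (7*(5*(-1) + 0))*(-71 + (-5 + 6)*(-1)) = (7*(-5 + 0))*(-71 + 1*(-1)) = (7*(-5))*(-71 - 1) = -35*(-72) = 2520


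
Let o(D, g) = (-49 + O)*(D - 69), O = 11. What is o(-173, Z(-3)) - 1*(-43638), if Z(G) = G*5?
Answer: 52834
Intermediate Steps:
Z(G) = 5*G
o(D, g) = 2622 - 38*D (o(D, g) = (-49 + 11)*(D - 69) = -38*(-69 + D) = 2622 - 38*D)
o(-173, Z(-3)) - 1*(-43638) = (2622 - 38*(-173)) - 1*(-43638) = (2622 + 6574) + 43638 = 9196 + 43638 = 52834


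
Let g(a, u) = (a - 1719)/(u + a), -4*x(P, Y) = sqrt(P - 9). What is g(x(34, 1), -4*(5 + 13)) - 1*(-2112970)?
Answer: 619107091/293 ≈ 2.1130e+6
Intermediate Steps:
x(P, Y) = -sqrt(-9 + P)/4 (x(P, Y) = -sqrt(P - 9)/4 = -sqrt(-9 + P)/4)
g(a, u) = (-1719 + a)/(a + u)
g(x(34, 1), -4*(5 + 13)) - 1*(-2112970) = (-1719 - sqrt(-9 + 34)/4)/(-sqrt(-9 + 34)/4 - 4*(5 + 13)) - 1*(-2112970) = (-1719 - sqrt(25)/4)/(-sqrt(25)/4 - 4*18) + 2112970 = (-1719 - 1/4*5)/(-1/4*5 - 72) + 2112970 = (-1719 - 5/4)/(-5/4 - 72) + 2112970 = -6881/4/(-293/4) + 2112970 = -4/293*(-6881/4) + 2112970 = 6881/293 + 2112970 = 619107091/293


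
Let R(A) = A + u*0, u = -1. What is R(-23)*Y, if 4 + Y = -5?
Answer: 207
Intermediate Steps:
Y = -9 (Y = -4 - 5 = -9)
R(A) = A (R(A) = A - 1*0 = A + 0 = A)
R(-23)*Y = -23*(-9) = 207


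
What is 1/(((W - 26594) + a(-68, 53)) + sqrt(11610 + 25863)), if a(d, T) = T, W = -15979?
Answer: -42520/1807912927 - sqrt(37473)/1807912927 ≈ -2.3626e-5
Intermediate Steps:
1/(((W - 26594) + a(-68, 53)) + sqrt(11610 + 25863)) = 1/(((-15979 - 26594) + 53) + sqrt(11610 + 25863)) = 1/((-42573 + 53) + sqrt(37473)) = 1/(-42520 + sqrt(37473))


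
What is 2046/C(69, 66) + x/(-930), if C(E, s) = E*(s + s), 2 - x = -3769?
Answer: -40964/10695 ≈ -3.8302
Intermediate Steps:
x = 3771 (x = 2 - 1*(-3769) = 2 + 3769 = 3771)
C(E, s) = 2*E*s (C(E, s) = E*(2*s) = 2*E*s)
2046/C(69, 66) + x/(-930) = 2046/((2*69*66)) + 3771/(-930) = 2046/9108 + 3771*(-1/930) = 2046*(1/9108) - 1257/310 = 31/138 - 1257/310 = -40964/10695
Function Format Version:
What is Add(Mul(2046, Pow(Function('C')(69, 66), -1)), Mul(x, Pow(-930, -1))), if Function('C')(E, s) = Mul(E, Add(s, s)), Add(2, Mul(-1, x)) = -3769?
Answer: Rational(-40964, 10695) ≈ -3.8302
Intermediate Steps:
x = 3771 (x = Add(2, Mul(-1, -3769)) = Add(2, 3769) = 3771)
Function('C')(E, s) = Mul(2, E, s) (Function('C')(E, s) = Mul(E, Mul(2, s)) = Mul(2, E, s))
Add(Mul(2046, Pow(Function('C')(69, 66), -1)), Mul(x, Pow(-930, -1))) = Add(Mul(2046, Pow(Mul(2, 69, 66), -1)), Mul(3771, Pow(-930, -1))) = Add(Mul(2046, Pow(9108, -1)), Mul(3771, Rational(-1, 930))) = Add(Mul(2046, Rational(1, 9108)), Rational(-1257, 310)) = Add(Rational(31, 138), Rational(-1257, 310)) = Rational(-40964, 10695)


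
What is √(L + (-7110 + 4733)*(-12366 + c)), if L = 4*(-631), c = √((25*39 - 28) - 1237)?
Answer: √(29391458 - 2377*I*√290) ≈ 5421.4 - 3.73*I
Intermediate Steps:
c = I*√290 (c = √((975 - 28) - 1237) = √(947 - 1237) = √(-290) = I*√290 ≈ 17.029*I)
L = -2524
√(L + (-7110 + 4733)*(-12366 + c)) = √(-2524 + (-7110 + 4733)*(-12366 + I*√290)) = √(-2524 - 2377*(-12366 + I*√290)) = √(-2524 + (29393982 - 2377*I*√290)) = √(29391458 - 2377*I*√290)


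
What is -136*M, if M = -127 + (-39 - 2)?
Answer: 22848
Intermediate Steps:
M = -168 (M = -127 - 41 = -168)
-136*M = -136*(-168) = 22848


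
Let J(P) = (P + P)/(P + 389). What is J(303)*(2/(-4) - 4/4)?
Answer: -909/692 ≈ -1.3136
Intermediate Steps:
J(P) = 2*P/(389 + P) (J(P) = (2*P)/(389 + P) = 2*P/(389 + P))
J(303)*(2/(-4) - 4/4) = (2*303/(389 + 303))*(2/(-4) - 4/4) = (2*303/692)*(2*(-¼) - 4*¼) = (2*303*(1/692))*(-½ - 1) = (303/346)*(-3/2) = -909/692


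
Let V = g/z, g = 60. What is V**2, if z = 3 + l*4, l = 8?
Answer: 144/49 ≈ 2.9388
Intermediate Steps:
z = 35 (z = 3 + 8*4 = 3 + 32 = 35)
V = 12/7 (V = 60/35 = 60*(1/35) = 12/7 ≈ 1.7143)
V**2 = (12/7)**2 = 144/49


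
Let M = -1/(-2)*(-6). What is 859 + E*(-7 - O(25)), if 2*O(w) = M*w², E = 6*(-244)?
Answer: -1361393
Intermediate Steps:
M = -3 (M = -1*(-½)*(-6) = (½)*(-6) = -3)
E = -1464
O(w) = -3*w²/2 (O(w) = (-3*w²)/2 = -3*w²/2)
859 + E*(-7 - O(25)) = 859 - 1464*(-7 - (-3)*25²/2) = 859 - 1464*(-7 - (-3)*625/2) = 859 - 1464*(-7 - 1*(-1875/2)) = 859 - 1464*(-7 + 1875/2) = 859 - 1464*1861/2 = 859 - 1362252 = -1361393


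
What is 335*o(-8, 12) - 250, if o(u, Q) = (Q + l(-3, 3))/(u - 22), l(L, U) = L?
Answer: -701/2 ≈ -350.50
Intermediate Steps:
o(u, Q) = (-3 + Q)/(-22 + u) (o(u, Q) = (Q - 3)/(u - 22) = (-3 + Q)/(-22 + u))
335*o(-8, 12) - 250 = 335*((-3 + 12)/(-22 - 8)) - 250 = 335*(9/(-30)) - 250 = 335*(-1/30*9) - 250 = 335*(-3/10) - 250 = -201/2 - 250 = -701/2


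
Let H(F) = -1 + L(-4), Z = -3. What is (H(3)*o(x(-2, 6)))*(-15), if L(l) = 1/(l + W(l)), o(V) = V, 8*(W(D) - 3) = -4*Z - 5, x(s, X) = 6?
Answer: 810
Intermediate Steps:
W(D) = 31/8 (W(D) = 3 + (-4*(-3) - 5)/8 = 3 + (12 - 5)/8 = 3 + (⅛)*7 = 3 + 7/8 = 31/8)
L(l) = 1/(31/8 + l) (L(l) = 1/(l + 31/8) = 1/(31/8 + l))
H(F) = -9 (H(F) = -1 + 8/(31 + 8*(-4)) = -1 + 8/(31 - 32) = -1 + 8/(-1) = -1 + 8*(-1) = -1 - 8 = -9)
(H(3)*o(x(-2, 6)))*(-15) = -9*6*(-15) = -54*(-15) = 810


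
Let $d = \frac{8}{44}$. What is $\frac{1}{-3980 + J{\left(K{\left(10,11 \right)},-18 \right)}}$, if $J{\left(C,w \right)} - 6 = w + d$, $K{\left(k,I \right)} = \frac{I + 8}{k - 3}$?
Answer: $- \frac{11}{43910} \approx -0.00025051$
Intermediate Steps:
$K{\left(k,I \right)} = \frac{8 + I}{-3 + k}$
$d = \frac{2}{11}$ ($d = 8 \cdot \frac{1}{44} = \frac{2}{11} \approx 0.18182$)
$J{\left(C,w \right)} = \frac{68}{11} + w$ ($J{\left(C,w \right)} = 6 + \left(w + \frac{2}{11}\right) = 6 + \left(\frac{2}{11} + w\right) = \frac{68}{11} + w$)
$\frac{1}{-3980 + J{\left(K{\left(10,11 \right)},-18 \right)}} = \frac{1}{-3980 + \left(\frac{68}{11} - 18\right)} = \frac{1}{-3980 - \frac{130}{11}} = \frac{1}{- \frac{43910}{11}} = - \frac{11}{43910}$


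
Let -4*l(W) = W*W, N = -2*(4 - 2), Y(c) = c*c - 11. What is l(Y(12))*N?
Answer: 17689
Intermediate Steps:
Y(c) = -11 + c**2 (Y(c) = c**2 - 11 = -11 + c**2)
N = -4 (N = -2*2 = -4)
l(W) = -W**2/4 (l(W) = -W*W/4 = -W**2/4)
l(Y(12))*N = -(-11 + 12**2)**2/4*(-4) = -(-11 + 144)**2/4*(-4) = -1/4*133**2*(-4) = -1/4*17689*(-4) = -17689/4*(-4) = 17689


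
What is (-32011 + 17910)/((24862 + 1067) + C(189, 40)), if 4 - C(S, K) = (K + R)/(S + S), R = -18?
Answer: -2665089/4901326 ≈ -0.54375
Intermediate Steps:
C(S, K) = 4 - (-18 + K)/(2*S) (C(S, K) = 4 - (K - 18)/(S + S) = 4 - (-18 + K)/(2*S))
(-32011 + 17910)/((24862 + 1067) + C(189, 40)) = (-32011 + 17910)/((24862 + 1067) + (½)*(18 - 1*40 + 8*189)/189) = -14101/(25929 + (½)*(1/189)*(18 - 40 + 1512)) = -14101/(25929 + (½)*(1/189)*1490) = -14101/(25929 + 745/189) = -14101/4901326/189 = -14101*189/4901326 = -2665089/4901326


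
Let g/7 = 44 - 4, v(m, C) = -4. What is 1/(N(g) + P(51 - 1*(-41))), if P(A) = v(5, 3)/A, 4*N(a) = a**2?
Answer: 23/450799 ≈ 5.1021e-5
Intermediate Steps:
g = 280 (g = 7*(44 - 4) = 7*40 = 280)
N(a) = a**2/4
P(A) = -4/A
1/(N(g) + P(51 - 1*(-41))) = 1/((1/4)*280**2 - 4/(51 - 1*(-41))) = 1/((1/4)*78400 - 4/(51 + 41)) = 1/(19600 - 4/92) = 1/(19600 - 4*1/92) = 1/(19600 - 1/23) = 1/(450799/23) = 23/450799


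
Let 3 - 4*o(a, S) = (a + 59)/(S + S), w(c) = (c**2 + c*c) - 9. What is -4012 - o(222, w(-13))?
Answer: -10561277/2632 ≈ -4012.6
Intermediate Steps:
w(c) = -9 + 2*c**2 (w(c) = (c**2 + c**2) - 9 = 2*c**2 - 9 = -9 + 2*c**2)
o(a, S) = 3/4 - (59 + a)/(8*S) (o(a, S) = 3/4 - (a + 59)/(4*(S + S)) = 3/4 - (59 + a)/(4*(2*S)) = 3/4 - (59 + a)*1/(2*S)/4 = 3/4 - (59 + a)/(8*S))
-4012 - o(222, w(-13)) = -4012 - (-59 - 1*222 + 6*(-9 + 2*(-13)**2))/(8*(-9 + 2*(-13)**2)) = -4012 - (-59 - 222 + 6*(-9 + 2*169))/(8*(-9 + 2*169)) = -4012 - (-59 - 222 + 6*(-9 + 338))/(8*(-9 + 338)) = -4012 - (-59 - 222 + 6*329)/(8*329) = -4012 - (-59 - 222 + 1974)/(8*329) = -4012 - 1693/(8*329) = -4012 - 1*1693/2632 = -4012 - 1693/2632 = -10561277/2632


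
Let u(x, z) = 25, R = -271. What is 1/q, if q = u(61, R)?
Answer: 1/25 ≈ 0.040000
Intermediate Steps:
q = 25
1/q = 1/25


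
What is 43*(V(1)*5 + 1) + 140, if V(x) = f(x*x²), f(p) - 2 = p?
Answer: 828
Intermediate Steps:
f(p) = 2 + p
V(x) = 2 + x³ (V(x) = 2 + x*x² = 2 + x³)
43*(V(1)*5 + 1) + 140 = 43*((2 + 1³)*5 + 1) + 140 = 43*((2 + 1)*5 + 1) + 140 = 43*(3*5 + 1) + 140 = 43*(15 + 1) + 140 = 43*16 + 140 = 688 + 140 = 828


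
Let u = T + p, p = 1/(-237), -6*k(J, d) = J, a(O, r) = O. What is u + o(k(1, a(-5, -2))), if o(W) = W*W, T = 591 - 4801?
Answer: -11973173/2844 ≈ -4210.0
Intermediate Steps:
k(J, d) = -J/6
T = -4210
o(W) = W**2
p = -1/237 ≈ -0.0042194
u = -997771/237 (u = -4210 - 1/237 = -997771/237 ≈ -4210.0)
u + o(k(1, a(-5, -2))) = -997771/237 + (-1/6*1)**2 = -997771/237 + (-1/6)**2 = -997771/237 + 1/36 = -11973173/2844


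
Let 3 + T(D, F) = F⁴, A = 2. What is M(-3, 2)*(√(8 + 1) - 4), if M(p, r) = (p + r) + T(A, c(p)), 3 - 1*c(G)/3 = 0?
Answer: -6557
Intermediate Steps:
c(G) = 9 (c(G) = 9 - 3*0 = 9 + 0 = 9)
T(D, F) = -3 + F⁴
M(p, r) = 6558 + p + r (M(p, r) = (p + r) + (-3 + 9⁴) = (p + r) + (-3 + 6561) = (p + r) + 6558 = 6558 + p + r)
M(-3, 2)*(√(8 + 1) - 4) = (6558 - 3 + 2)*(√(8 + 1) - 4) = 6557*(√9 - 4) = 6557*(3 - 4) = 6557*(-1) = -6557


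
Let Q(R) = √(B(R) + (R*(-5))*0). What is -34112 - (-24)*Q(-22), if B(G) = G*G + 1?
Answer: -34112 + 24*√485 ≈ -33583.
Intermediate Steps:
B(G) = 1 + G² (B(G) = G² + 1 = 1 + G²)
Q(R) = √(1 + R²) (Q(R) = √((1 + R²) + (R*(-5))*0) = √((1 + R²) - 5*R*0) = √((1 + R²) + 0) = √(1 + R²))
-34112 - (-24)*Q(-22) = -34112 - (-24)*√(1 + (-22)²) = -34112 - (-24)*√(1 + 484) = -34112 - (-24)*√485 = -34112 + 24*√485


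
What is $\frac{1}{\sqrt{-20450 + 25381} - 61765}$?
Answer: $- \frac{61765}{3814910294} - \frac{\sqrt{4931}}{3814910294} \approx -1.6209 \cdot 10^{-5}$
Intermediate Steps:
$\frac{1}{\sqrt{-20450 + 25381} - 61765} = \frac{1}{\sqrt{4931} - 61765} = \frac{1}{-61765 + \sqrt{4931}}$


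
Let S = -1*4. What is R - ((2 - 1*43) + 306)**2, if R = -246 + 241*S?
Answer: -71435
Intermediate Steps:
S = -4
R = -1210 (R = -246 + 241*(-4) = -246 - 964 = -1210)
R - ((2 - 1*43) + 306)**2 = -1210 - ((2 - 1*43) + 306)**2 = -1210 - ((2 - 43) + 306)**2 = -1210 - (-41 + 306)**2 = -1210 - 1*265**2 = -1210 - 1*70225 = -1210 - 70225 = -71435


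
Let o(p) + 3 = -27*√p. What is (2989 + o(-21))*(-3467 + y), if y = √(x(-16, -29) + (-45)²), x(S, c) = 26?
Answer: -(2986 - 27*I*√21)*(3467 - √2051) ≈ -1.0217e+7 + 4.2337e+5*I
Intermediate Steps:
o(p) = -3 - 27*√p
y = √2051 (y = √(26 + (-45)²) = √(26 + 2025) = √2051 ≈ 45.288)
(2989 + o(-21))*(-3467 + y) = (2989 + (-3 - 27*I*√21))*(-3467 + √2051) = (2986 - 27*I*√21)*(-3467 + √2051) = (-3467 + √2051)*(2986 - 27*I*√21)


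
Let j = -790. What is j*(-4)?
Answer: 3160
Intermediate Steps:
j*(-4) = -790*(-4) = 3160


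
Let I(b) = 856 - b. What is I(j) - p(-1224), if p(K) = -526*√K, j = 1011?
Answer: -155 + 3156*I*√34 ≈ -155.0 + 18402.0*I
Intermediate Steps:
I(j) - p(-1224) = (856 - 1*1011) - (-526)*√(-1224) = (856 - 1011) - (-526)*6*I*√34 = -155 - (-3156)*I*√34 = -155 + 3156*I*√34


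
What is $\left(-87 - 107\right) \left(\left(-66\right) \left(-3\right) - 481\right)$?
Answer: $54902$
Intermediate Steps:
$\left(-87 - 107\right) \left(\left(-66\right) \left(-3\right) - 481\right) = - 194 \left(198 - 481\right) = \left(-194\right) \left(-283\right) = 54902$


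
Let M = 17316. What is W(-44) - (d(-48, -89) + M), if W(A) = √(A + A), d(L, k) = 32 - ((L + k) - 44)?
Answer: -17529 + 2*I*√22 ≈ -17529.0 + 9.3808*I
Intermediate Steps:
d(L, k) = 76 - L - k (d(L, k) = 32 - (-44 + L + k) = 32 + (44 - L - k) = 76 - L - k)
W(A) = √2*√A (W(A) = √(2*A) = √2*√A)
W(-44) - (d(-48, -89) + M) = √2*√(-44) - ((76 - 1*(-48) - 1*(-89)) + 17316) = √2*(2*I*√11) - ((76 + 48 + 89) + 17316) = 2*I*√22 - (213 + 17316) = 2*I*√22 - 1*17529 = 2*I*√22 - 17529 = -17529 + 2*I*√22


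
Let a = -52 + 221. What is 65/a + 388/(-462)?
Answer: -1367/3003 ≈ -0.45521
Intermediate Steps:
a = 169
65/a + 388/(-462) = 65/169 + 388/(-462) = 65*(1/169) + 388*(-1/462) = 5/13 - 194/231 = -1367/3003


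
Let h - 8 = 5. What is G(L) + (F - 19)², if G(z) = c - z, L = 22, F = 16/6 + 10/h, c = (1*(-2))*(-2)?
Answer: 341071/1521 ≈ 224.24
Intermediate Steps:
h = 13 (h = 8 + 5 = 13)
c = 4 (c = -2*(-2) = 4)
F = 134/39 (F = 16/6 + 10/13 = 16*(⅙) + 10*(1/13) = 8/3 + 10/13 = 134/39 ≈ 3.4359)
G(z) = 4 - z
G(L) + (F - 19)² = (4 - 1*22) + (134/39 - 19)² = (4 - 22) + (-607/39)² = -18 + 368449/1521 = 341071/1521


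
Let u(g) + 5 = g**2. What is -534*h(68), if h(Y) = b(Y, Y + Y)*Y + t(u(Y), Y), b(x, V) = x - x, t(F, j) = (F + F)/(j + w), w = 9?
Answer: -4933092/77 ≈ -64066.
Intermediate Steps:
u(g) = -5 + g**2
t(F, j) = 2*F/(9 + j) (t(F, j) = (F + F)/(j + 9) = (2*F)/(9 + j) = 2*F/(9 + j))
b(x, V) = 0
h(Y) = 2*(-5 + Y**2)/(9 + Y) (h(Y) = 0*Y + 2*(-5 + Y**2)/(9 + Y) = 0 + 2*(-5 + Y**2)/(9 + Y) = 2*(-5 + Y**2)/(9 + Y))
-534*h(68) = -1068*(-5 + 68**2)/(9 + 68) = -1068*(-5 + 4624)/77 = -1068*4619/77 = -534*9238/77 = -4933092/77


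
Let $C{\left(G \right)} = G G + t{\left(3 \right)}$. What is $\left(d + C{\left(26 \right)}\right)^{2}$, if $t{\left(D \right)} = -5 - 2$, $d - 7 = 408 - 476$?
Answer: $369664$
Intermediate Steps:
$d = -61$ ($d = 7 + \left(408 - 476\right) = 7 - 68 = -61$)
$t{\left(D \right)} = -7$ ($t{\left(D \right)} = -5 - 2 = -7$)
$C{\left(G \right)} = -7 + G^{2}$ ($C{\left(G \right)} = G G - 7 = G^{2} - 7 = -7 + G^{2}$)
$\left(d + C{\left(26 \right)}\right)^{2} = \left(-61 - \left(7 - 26^{2}\right)\right)^{2} = \left(-61 + \left(-7 + 676\right)\right)^{2} = \left(-61 + 669\right)^{2} = 608^{2} = 369664$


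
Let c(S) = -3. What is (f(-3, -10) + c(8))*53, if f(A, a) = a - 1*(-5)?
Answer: -424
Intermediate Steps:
f(A, a) = 5 + a (f(A, a) = a + 5 = 5 + a)
(f(-3, -10) + c(8))*53 = ((5 - 10) - 3)*53 = (-5 - 3)*53 = -8*53 = -424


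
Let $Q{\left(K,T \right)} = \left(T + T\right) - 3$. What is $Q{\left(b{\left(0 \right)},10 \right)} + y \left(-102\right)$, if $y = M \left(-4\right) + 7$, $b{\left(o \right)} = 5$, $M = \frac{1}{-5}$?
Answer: $- \frac{3893}{5} \approx -778.6$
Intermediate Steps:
$M = - \frac{1}{5} \approx -0.2$
$Q{\left(K,T \right)} = -3 + 2 T$ ($Q{\left(K,T \right)} = 2 T - 3 = -3 + 2 T$)
$y = \frac{39}{5}$ ($y = \left(- \frac{1}{5}\right) \left(-4\right) + 7 = \frac{4}{5} + 7 = \frac{39}{5} \approx 7.8$)
$Q{\left(b{\left(0 \right)},10 \right)} + y \left(-102\right) = \left(-3 + 2 \cdot 10\right) + \frac{39}{5} \left(-102\right) = \left(-3 + 20\right) - \frac{3978}{5} = 17 - \frac{3978}{5} = - \frac{3893}{5}$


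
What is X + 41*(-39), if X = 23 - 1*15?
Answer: -1591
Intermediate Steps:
X = 8 (X = 23 - 15 = 8)
X + 41*(-39) = 8 + 41*(-39) = 8 - 1599 = -1591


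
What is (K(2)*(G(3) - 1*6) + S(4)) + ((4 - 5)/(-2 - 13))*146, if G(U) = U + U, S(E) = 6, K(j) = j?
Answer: 236/15 ≈ 15.733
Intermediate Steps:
G(U) = 2*U
(K(2)*(G(3) - 1*6) + S(4)) + ((4 - 5)/(-2 - 13))*146 = (2*(2*3 - 1*6) + 6) + ((4 - 5)/(-2 - 13))*146 = (2*(6 - 6) + 6) - 1/(-15)*146 = (2*0 + 6) - 1*(-1/15)*146 = (0 + 6) + (1/15)*146 = 6 + 146/15 = 236/15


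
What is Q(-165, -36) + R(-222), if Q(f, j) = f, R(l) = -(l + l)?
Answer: 279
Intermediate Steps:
R(l) = -2*l
Q(-165, -36) + R(-222) = -165 - 2*(-222) = -165 + 444 = 279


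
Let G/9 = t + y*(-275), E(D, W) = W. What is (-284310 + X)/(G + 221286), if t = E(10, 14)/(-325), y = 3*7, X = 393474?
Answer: 1075100/1667453 ≈ 0.64476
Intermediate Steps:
y = 21
t = -14/325 (t = 14/(-325) = 14*(-1/325) = -14/325 ≈ -0.043077)
G = -16892001/325 (G = 9*(-14/325 + 21*(-275)) = 9*(-14/325 - 5775) = 9*(-1876889/325) = -16892001/325 ≈ -51975.)
(-284310 + X)/(G + 221286) = (-284310 + 393474)/(-16892001/325 + 221286) = 109164/(55025949/325) = 109164*(325/55025949) = 1075100/1667453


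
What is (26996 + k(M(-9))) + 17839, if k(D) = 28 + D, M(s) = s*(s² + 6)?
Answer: 44080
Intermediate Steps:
M(s) = s*(6 + s²)
(26996 + k(M(-9))) + 17839 = (26996 + (28 - 9*(6 + (-9)²))) + 17839 = (26996 + (28 - 9*(6 + 81))) + 17839 = (26996 + (28 - 9*87)) + 17839 = (26996 + (28 - 783)) + 17839 = (26996 - 755) + 17839 = 26241 + 17839 = 44080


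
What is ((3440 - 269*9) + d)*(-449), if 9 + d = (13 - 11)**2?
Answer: -455286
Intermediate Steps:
d = -5 (d = -9 + (13 - 11)**2 = -9 + 2**2 = -9 + 4 = -5)
((3440 - 269*9) + d)*(-449) = ((3440 - 269*9) - 5)*(-449) = ((3440 - 2421) - 5)*(-449) = (1019 - 5)*(-449) = 1014*(-449) = -455286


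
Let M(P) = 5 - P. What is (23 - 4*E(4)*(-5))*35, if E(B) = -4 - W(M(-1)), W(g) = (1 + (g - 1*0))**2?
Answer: -36295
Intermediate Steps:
W(g) = (1 + g)**2 (W(g) = (1 + (g + 0))**2 = (1 + g)**2)
E(B) = -53 (E(B) = -4 - (1 + (5 - 1*(-1)))**2 = -4 - (1 + (5 + 1))**2 = -4 - (1 + 6)**2 = -4 - 1*7**2 = -4 - 1*49 = -4 - 49 = -53)
(23 - 4*E(4)*(-5))*35 = (23 - 4*(-53)*(-5))*35 = (23 + 212*(-5))*35 = (23 - 1060)*35 = -1037*35 = -36295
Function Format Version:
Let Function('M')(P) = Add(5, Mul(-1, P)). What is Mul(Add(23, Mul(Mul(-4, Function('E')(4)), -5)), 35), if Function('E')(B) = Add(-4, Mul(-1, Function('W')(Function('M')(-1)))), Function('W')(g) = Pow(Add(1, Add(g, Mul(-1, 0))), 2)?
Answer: -36295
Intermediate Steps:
Function('W')(g) = Pow(Add(1, g), 2) (Function('W')(g) = Pow(Add(1, Add(g, 0)), 2) = Pow(Add(1, g), 2))
Function('E')(B) = -53 (Function('E')(B) = Add(-4, Mul(-1, Pow(Add(1, Add(5, Mul(-1, -1))), 2))) = Add(-4, Mul(-1, Pow(Add(1, Add(5, 1)), 2))) = Add(-4, Mul(-1, Pow(Add(1, 6), 2))) = Add(-4, Mul(-1, Pow(7, 2))) = Add(-4, Mul(-1, 49)) = Add(-4, -49) = -53)
Mul(Add(23, Mul(Mul(-4, Function('E')(4)), -5)), 35) = Mul(Add(23, Mul(Mul(-4, -53), -5)), 35) = Mul(Add(23, Mul(212, -5)), 35) = Mul(Add(23, -1060), 35) = Mul(-1037, 35) = -36295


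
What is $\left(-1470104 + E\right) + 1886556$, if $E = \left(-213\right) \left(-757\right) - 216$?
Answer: $577477$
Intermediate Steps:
$E = 161025$ ($E = 161241 - 216 = 161025$)
$\left(-1470104 + E\right) + 1886556 = \left(-1470104 + 161025\right) + 1886556 = -1309079 + 1886556 = 577477$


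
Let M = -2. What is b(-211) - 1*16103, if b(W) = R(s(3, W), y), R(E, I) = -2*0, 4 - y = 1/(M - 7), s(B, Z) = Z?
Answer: -16103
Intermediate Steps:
y = 37/9 (y = 4 - 1/(-2 - 7) = 4 - 1/(-9) = 4 - 1*(-⅑) = 4 + ⅑ = 37/9 ≈ 4.1111)
R(E, I) = 0
b(W) = 0
b(-211) - 1*16103 = 0 - 1*16103 = 0 - 16103 = -16103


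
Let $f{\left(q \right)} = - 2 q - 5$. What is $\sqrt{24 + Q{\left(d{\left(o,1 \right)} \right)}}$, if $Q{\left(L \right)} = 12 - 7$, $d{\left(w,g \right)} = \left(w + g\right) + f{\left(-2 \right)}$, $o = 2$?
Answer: $\sqrt{29} \approx 5.3852$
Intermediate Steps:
$f{\left(q \right)} = -5 - 2 q$
$d{\left(w,g \right)} = -1 + g + w$ ($d{\left(w,g \right)} = \left(w + g\right) - 1 = \left(g + w\right) + \left(-5 + 4\right) = \left(g + w\right) - 1 = -1 + g + w$)
$Q{\left(L \right)} = 5$ ($Q{\left(L \right)} = 12 - 7 = 5$)
$\sqrt{24 + Q{\left(d{\left(o,1 \right)} \right)}} = \sqrt{24 + 5} = \sqrt{29}$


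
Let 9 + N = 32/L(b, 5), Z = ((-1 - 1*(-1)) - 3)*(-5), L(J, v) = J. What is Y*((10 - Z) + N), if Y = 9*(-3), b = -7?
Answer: 3510/7 ≈ 501.43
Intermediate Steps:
Z = 15 (Z = ((-1 + 1) - 3)*(-5) = (0 - 3)*(-5) = -3*(-5) = 15)
N = -95/7 (N = -9 + 32/(-7) = -9 + 32*(-⅐) = -9 - 32/7 = -95/7 ≈ -13.571)
Y = -27
Y*((10 - Z) + N) = -27*((10 - 1*15) - 95/7) = -27*((10 - 15) - 95/7) = -27*(-5 - 95/7) = -27*(-130/7) = 3510/7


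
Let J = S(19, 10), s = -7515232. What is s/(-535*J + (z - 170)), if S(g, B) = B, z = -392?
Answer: 939404/739 ≈ 1271.2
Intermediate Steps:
J = 10
s/(-535*J + (z - 170)) = -7515232/(-535*10 + (-392 - 170)) = -7515232/(-5350 - 562) = -7515232/(-5912) = -7515232*(-1/5912) = 939404/739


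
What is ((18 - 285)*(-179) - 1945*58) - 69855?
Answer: -134872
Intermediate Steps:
((18 - 285)*(-179) - 1945*58) - 69855 = (-267*(-179) - 112810) - 69855 = (47793 - 112810) - 69855 = -65017 - 69855 = -134872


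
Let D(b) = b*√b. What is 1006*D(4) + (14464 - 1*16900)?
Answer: 5612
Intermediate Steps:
D(b) = b^(3/2)
1006*D(4) + (14464 - 1*16900) = 1006*4^(3/2) + (14464 - 1*16900) = 1006*8 + (14464 - 16900) = 8048 - 2436 = 5612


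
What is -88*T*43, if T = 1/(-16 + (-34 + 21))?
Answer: 3784/29 ≈ 130.48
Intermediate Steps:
T = -1/29 (T = 1/(-16 - 13) = 1/(-29) = -1/29 ≈ -0.034483)
-88*T*43 = -88*(-1/29)*43 = (88/29)*43 = 3784/29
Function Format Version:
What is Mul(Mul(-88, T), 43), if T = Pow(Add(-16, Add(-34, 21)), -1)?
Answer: Rational(3784, 29) ≈ 130.48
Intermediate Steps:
T = Rational(-1, 29) (T = Pow(Add(-16, -13), -1) = Pow(-29, -1) = Rational(-1, 29) ≈ -0.034483)
Mul(Mul(-88, T), 43) = Mul(Mul(-88, Rational(-1, 29)), 43) = Mul(Rational(88, 29), 43) = Rational(3784, 29)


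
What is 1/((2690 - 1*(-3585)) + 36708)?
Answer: 1/42983 ≈ 2.3265e-5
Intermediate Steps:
1/((2690 - 1*(-3585)) + 36708) = 1/((2690 + 3585) + 36708) = 1/(6275 + 36708) = 1/42983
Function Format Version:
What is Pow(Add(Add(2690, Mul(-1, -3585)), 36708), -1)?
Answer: Rational(1, 42983) ≈ 2.3265e-5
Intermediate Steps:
Pow(Add(Add(2690, Mul(-1, -3585)), 36708), -1) = Pow(Add(Add(2690, 3585), 36708), -1) = Pow(Add(6275, 36708), -1) = Pow(42983, -1) = Rational(1, 42983)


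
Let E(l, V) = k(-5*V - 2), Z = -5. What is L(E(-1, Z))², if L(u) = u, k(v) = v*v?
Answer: 279841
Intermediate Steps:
k(v) = v²
E(l, V) = (-2 - 5*V)² (E(l, V) = (-5*V - 2)² = (-2 - 5*V)²)
L(E(-1, Z))² = ((2 + 5*(-5))²)² = ((2 - 25)²)² = ((-23)²)² = 529² = 279841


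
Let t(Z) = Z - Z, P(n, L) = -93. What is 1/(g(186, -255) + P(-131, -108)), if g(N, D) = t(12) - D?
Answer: 1/162 ≈ 0.0061728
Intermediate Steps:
t(Z) = 0
g(N, D) = -D (g(N, D) = 0 - D = -D)
1/(g(186, -255) + P(-131, -108)) = 1/(-1*(-255) - 93) = 1/(255 - 93) = 1/162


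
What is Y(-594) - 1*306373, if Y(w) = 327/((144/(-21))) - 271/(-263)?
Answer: -1289413917/4208 ≈ -3.0642e+5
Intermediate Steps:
Y(w) = -196333/4208 (Y(w) = 327/((144*(-1/21))) - 271*(-1/263) = 327/(-48/7) + 271/263 = 327*(-7/48) + 271/263 = -763/16 + 271/263 = -196333/4208)
Y(-594) - 1*306373 = -196333/4208 - 1*306373 = -196333/4208 - 306373 = -1289413917/4208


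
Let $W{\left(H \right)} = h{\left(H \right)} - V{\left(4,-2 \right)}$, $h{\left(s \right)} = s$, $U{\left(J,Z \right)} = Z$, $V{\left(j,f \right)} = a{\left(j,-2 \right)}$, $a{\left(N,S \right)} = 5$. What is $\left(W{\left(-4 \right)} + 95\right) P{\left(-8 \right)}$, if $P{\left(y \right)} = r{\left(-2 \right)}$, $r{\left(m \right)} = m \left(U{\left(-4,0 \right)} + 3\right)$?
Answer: $-516$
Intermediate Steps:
$V{\left(j,f \right)} = 5$
$r{\left(m \right)} = 3 m$ ($r{\left(m \right)} = m \left(0 + 3\right) = m 3 = 3 m$)
$P{\left(y \right)} = -6$ ($P{\left(y \right)} = 3 \left(-2\right) = -6$)
$W{\left(H \right)} = -5 + H$ ($W{\left(H \right)} = H - 5 = -5 + H$)
$\left(W{\left(-4 \right)} + 95\right) P{\left(-8 \right)} = \left(\left(-5 - 4\right) + 95\right) \left(-6\right) = \left(-9 + 95\right) \left(-6\right) = 86 \left(-6\right) = -516$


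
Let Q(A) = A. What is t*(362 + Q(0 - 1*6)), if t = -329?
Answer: -117124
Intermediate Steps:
t*(362 + Q(0 - 1*6)) = -329*(362 + (0 - 1*6)) = -329*(362 + (0 - 6)) = -329*(362 - 6) = -329*356 = -117124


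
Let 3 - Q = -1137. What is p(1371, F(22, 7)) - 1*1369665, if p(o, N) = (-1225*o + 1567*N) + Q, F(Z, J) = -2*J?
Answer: -3069938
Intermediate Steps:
Q = 1140 (Q = 3 - 1*(-1137) = 3 + 1137 = 1140)
p(o, N) = 1140 - 1225*o + 1567*N (p(o, N) = (-1225*o + 1567*N) + 1140 = 1140 - 1225*o + 1567*N)
p(1371, F(22, 7)) - 1*1369665 = (1140 - 1225*1371 + 1567*(-2*7)) - 1*1369665 = (1140 - 1679475 + 1567*(-14)) - 1369665 = (1140 - 1679475 - 21938) - 1369665 = -1700273 - 1369665 = -3069938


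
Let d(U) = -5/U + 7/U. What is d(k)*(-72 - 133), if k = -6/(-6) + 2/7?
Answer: -2870/9 ≈ -318.89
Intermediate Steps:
k = 9/7 (k = -6*(-⅙) + 2*(⅐) = 1 + 2/7 = 9/7 ≈ 1.2857)
d(U) = 2/U
d(k)*(-72 - 133) = (2/(9/7))*(-72 - 133) = (2*(7/9))*(-205) = (14/9)*(-205) = -2870/9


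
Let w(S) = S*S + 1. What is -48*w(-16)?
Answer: -12336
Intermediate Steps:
w(S) = 1 + S**2 (w(S) = S**2 + 1 = 1 + S**2)
-48*w(-16) = -48*(1 + (-16)**2) = -48*(1 + 256) = -48*257 = -12336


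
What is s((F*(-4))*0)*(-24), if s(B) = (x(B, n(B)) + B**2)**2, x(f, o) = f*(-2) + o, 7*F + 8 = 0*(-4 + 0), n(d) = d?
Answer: 0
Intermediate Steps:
F = -8/7 (F = -8/7 + (0*(-4 + 0))/7 = -8/7 + (0*(-4))/7 = -8/7 + (1/7)*0 = -8/7 + 0 = -8/7 ≈ -1.1429)
x(f, o) = o - 2*f (x(f, o) = -2*f + o = o - 2*f)
s(B) = (B**2 - B)**2 (s(B) = ((B - 2*B) + B**2)**2 = (-B + B**2)**2 = (B**2 - B)**2)
s((F*(-4))*0)*(-24) = ((-8/7*(-4)*0)**2*(-1 - 8/7*(-4)*0)**2)*(-24) = (((32/7)*0)**2*(-1 + (32/7)*0)**2)*(-24) = (0**2*(-1 + 0)**2)*(-24) = (0*(-1)**2)*(-24) = (0*1)*(-24) = 0*(-24) = 0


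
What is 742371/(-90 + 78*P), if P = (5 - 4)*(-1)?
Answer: -35351/8 ≈ -4418.9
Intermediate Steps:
P = -1 (P = 1*(-1) = -1)
742371/(-90 + 78*P) = 742371/(-90 + 78*(-1)) = 742371/(-90 - 78) = 742371/(-168) = 742371*(-1/168) = -35351/8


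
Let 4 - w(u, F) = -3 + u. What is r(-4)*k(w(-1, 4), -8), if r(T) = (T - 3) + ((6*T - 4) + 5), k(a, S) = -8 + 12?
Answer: -120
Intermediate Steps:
w(u, F) = 7 - u (w(u, F) = 4 - (-3 + u) = 4 + (3 - u) = 7 - u)
k(a, S) = 4
r(T) = -2 + 7*T (r(T) = (-3 + T) + ((-4 + 6*T) + 5) = (-3 + T) + (1 + 6*T) = -2 + 7*T)
r(-4)*k(w(-1, 4), -8) = (-2 + 7*(-4))*4 = (-2 - 28)*4 = -30*4 = -120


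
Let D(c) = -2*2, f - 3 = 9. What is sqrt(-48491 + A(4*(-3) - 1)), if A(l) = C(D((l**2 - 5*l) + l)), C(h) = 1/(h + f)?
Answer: 3*I*sqrt(86206)/4 ≈ 220.21*I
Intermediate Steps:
f = 12 (f = 3 + 9 = 12)
D(c) = -4
C(h) = 1/(12 + h) (C(h) = 1/(h + 12) = 1/(12 + h))
A(l) = 1/8 (A(l) = 1/(12 - 4) = 1/8)
sqrt(-48491 + A(4*(-3) - 1)) = sqrt(-48491 + 1/8) = sqrt(-387927/8) = 3*I*sqrt(86206)/4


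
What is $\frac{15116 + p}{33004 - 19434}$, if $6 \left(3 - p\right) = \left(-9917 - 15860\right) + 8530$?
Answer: $\frac{35987}{27140} \approx 1.326$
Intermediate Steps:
$p = \frac{5755}{2}$ ($p = 3 - \frac{\left(-9917 - 15860\right) + 8530}{6} = 3 - \frac{-25777 + 8530}{6} = 3 - - \frac{5749}{2} = 3 + \frac{5749}{2} = \frac{5755}{2} \approx 2877.5$)
$\frac{15116 + p}{33004 - 19434} = \frac{15116 + \frac{5755}{2}}{33004 - 19434} = \frac{35987}{2 \cdot 13570} = \frac{35987}{2} \cdot \frac{1}{13570} = \frac{35987}{27140}$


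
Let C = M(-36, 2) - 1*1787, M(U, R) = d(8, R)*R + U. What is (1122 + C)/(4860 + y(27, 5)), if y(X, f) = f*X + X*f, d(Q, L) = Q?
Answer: -137/1026 ≈ -0.13353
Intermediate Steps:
M(U, R) = U + 8*R (M(U, R) = 8*R + U = U + 8*R)
y(X, f) = 2*X*f (y(X, f) = X*f + X*f = 2*X*f)
C = -1807 (C = (-36 + 8*2) - 1*1787 = (-36 + 16) - 1787 = -20 - 1787 = -1807)
(1122 + C)/(4860 + y(27, 5)) = (1122 - 1807)/(4860 + 2*27*5) = -685/(4860 + 270) = -685/5130 = -685*1/5130 = -137/1026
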